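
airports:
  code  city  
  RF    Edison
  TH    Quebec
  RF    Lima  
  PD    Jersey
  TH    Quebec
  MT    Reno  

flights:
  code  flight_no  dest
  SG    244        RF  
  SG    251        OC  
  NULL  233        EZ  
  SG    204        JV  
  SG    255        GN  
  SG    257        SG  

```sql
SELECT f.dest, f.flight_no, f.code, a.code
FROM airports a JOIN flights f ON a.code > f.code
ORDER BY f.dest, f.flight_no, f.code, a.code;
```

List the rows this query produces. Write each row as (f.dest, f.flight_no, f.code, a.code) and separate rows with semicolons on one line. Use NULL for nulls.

(GN, 255, SG, TH); (GN, 255, SG, TH); (JV, 204, SG, TH); (JV, 204, SG, TH); (OC, 251, SG, TH); (OC, 251, SG, TH); (RF, 244, SG, TH); (RF, 244, SG, TH); (SG, 257, SG, TH); (SG, 257, SG, TH)

INNER JOIN keeps only pairs where the ON condition holds.
Matching on a.code > f.code. A NULL in a compared column never satisfies the condition.
- a[0] code=RF → no match; dropped.
- a[1] code=TH → 5 match(es) in f → 5 row(s).
- a[2] code=RF → no match; dropped.
- a[3] code=PD → no match; dropped.
- a[4] code=TH → 5 match(es) in f → 5 row(s).
- a[5] code=MT → no match; dropped.
After projecting and ordering:
f.dest | f.flight_no | f.code | a.code
GN | 255 | SG | TH
GN | 255 | SG | TH
JV | 204 | SG | TH
JV | 204 | SG | TH
OC | 251 | SG | TH
OC | 251 | SG | TH
RF | 244 | SG | TH
RF | 244 | SG | TH
SG | 257 | SG | TH
SG | 257 | SG | TH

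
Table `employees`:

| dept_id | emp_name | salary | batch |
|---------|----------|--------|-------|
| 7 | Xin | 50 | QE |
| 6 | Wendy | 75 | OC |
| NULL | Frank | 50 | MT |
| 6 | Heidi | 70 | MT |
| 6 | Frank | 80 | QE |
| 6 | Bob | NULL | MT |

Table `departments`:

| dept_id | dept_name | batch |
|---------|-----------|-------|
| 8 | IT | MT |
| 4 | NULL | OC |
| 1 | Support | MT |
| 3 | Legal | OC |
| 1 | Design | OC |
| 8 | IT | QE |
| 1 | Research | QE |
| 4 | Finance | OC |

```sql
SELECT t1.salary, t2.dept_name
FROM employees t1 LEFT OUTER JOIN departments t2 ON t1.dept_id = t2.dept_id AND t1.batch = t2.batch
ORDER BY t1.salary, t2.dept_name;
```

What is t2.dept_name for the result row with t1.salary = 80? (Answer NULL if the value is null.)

NULL

LEFT JOIN keeps every row from `employees`; unmatched rows get NULL for `departments`'s columns.
Matching on t1.dept_id = t2.dept_id AND t1.batch = t2.batch. A NULL in a compared column never satisfies the condition.
- t1[0] dept_id=7, batch=QE → no match; kept with NULLs on the t2 side.
- t1[1] dept_id=6, batch=OC → no match; kept with NULLs on the t2 side.
- t1[2] dept_id=NULL, batch=MT → no match; kept with NULLs on the t2 side.
- t1[3] dept_id=6, batch=MT → no match; kept with NULLs on the t2 side.
- t1[4] dept_id=6, batch=QE → no match; kept with NULLs on the t2 side.
- t1[5] dept_id=6, batch=MT → no match; kept with NULLs on the t2 side.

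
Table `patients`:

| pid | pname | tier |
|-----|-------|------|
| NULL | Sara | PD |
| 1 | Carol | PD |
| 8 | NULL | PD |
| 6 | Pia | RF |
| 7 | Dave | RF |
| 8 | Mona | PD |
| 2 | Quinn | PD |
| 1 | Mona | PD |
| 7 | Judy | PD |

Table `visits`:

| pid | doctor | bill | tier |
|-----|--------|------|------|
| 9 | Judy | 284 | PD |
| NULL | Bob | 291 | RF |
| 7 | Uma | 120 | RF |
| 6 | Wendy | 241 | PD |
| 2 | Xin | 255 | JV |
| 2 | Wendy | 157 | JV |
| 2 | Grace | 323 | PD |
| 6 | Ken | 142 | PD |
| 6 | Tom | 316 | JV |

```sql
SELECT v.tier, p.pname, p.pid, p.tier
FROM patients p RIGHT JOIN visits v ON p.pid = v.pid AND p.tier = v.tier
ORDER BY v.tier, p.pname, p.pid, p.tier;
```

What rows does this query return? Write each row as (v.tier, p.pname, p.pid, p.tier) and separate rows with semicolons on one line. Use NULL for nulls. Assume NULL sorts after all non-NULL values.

(JV, NULL, NULL, NULL); (JV, NULL, NULL, NULL); (JV, NULL, NULL, NULL); (PD, Quinn, 2, PD); (PD, NULL, NULL, NULL); (PD, NULL, NULL, NULL); (PD, NULL, NULL, NULL); (RF, Dave, 7, RF); (RF, NULL, NULL, NULL)

RIGHT JOIN keeps every row from `visits`; unmatched rows get NULL for `patients`'s columns.
Matching on p.pid = v.pid AND p.tier = v.tier. A NULL in a compared column never satisfies the condition.
- p (pid=NULL, tier=PD) has no partner in v.
- p (pid=1, tier=PD) has no partner in v.
- p (pid=8, tier=PD) has no partner in v.
- p (pid=6, tier=RF) has no partner in v.
- p (pid=7, tier=RF) pairs with 1 row(s) of v.
- p (pid=8, tier=PD) has no partner in v.
- p (pid=2, tier=PD) pairs with 1 row(s) of v.
- p (pid=1, tier=PD) has no partner in v.
- p (pid=7, tier=PD) has no partner in v.
- plus 7 unmatched v row(s), each kept with NULL p columns.
After projecting and ordering:
v.tier | p.pname | p.pid | p.tier
JV | NULL | NULL | NULL
JV | NULL | NULL | NULL
JV | NULL | NULL | NULL
PD | Quinn | 2 | PD
PD | NULL | NULL | NULL
PD | NULL | NULL | NULL
PD | NULL | NULL | NULL
RF | Dave | 7 | RF
RF | NULL | NULL | NULL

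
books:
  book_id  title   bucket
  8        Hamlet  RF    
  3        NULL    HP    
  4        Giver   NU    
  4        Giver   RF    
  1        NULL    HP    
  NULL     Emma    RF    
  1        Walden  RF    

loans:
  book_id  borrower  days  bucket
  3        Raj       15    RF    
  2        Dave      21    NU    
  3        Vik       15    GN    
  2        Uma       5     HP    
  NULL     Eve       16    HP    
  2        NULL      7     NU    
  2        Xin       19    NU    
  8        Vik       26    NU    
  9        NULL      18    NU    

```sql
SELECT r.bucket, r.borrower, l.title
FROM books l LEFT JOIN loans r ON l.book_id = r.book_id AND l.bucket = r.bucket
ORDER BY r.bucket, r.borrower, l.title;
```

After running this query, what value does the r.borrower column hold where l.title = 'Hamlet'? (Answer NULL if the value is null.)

NULL

LEFT JOIN keeps every row from `books`; unmatched rows get NULL for `loans`'s columns.
Matching on l.book_id = r.book_id AND l.bucket = r.bucket. A NULL in a compared column never satisfies the condition.
Matched pairs: 0; unmatched l rows kept: 7.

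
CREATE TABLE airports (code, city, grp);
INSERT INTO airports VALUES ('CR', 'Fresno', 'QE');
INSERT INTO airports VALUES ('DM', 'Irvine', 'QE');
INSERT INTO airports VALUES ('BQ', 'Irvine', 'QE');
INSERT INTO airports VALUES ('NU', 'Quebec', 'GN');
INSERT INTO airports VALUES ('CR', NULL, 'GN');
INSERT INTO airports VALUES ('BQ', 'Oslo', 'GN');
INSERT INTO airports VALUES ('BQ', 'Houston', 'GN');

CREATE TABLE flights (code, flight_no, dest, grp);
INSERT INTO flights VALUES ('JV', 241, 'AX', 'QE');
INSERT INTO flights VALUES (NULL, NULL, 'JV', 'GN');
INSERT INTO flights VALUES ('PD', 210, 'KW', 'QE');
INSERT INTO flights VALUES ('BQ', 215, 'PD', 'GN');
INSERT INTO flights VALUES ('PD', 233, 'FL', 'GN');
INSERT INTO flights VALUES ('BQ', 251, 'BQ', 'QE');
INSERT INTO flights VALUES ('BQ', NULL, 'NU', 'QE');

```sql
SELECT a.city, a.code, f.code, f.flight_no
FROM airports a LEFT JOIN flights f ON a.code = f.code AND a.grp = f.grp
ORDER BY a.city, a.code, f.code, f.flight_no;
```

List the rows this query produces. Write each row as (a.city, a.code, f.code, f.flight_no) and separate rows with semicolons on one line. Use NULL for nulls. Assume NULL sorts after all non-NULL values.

(Fresno, CR, NULL, NULL); (Houston, BQ, BQ, 215); (Irvine, BQ, BQ, 251); (Irvine, BQ, BQ, NULL); (Irvine, DM, NULL, NULL); (Oslo, BQ, BQ, 215); (Quebec, NU, NULL, NULL); (NULL, CR, NULL, NULL)

LEFT JOIN keeps every row from `airports`; unmatched rows get NULL for `flights`'s columns.
Matching on a.code = f.code AND a.grp = f.grp. A NULL in a compared column never satisfies the condition.
- a row (code=CR, grp=QE): no match → kept, f columns NULL.
- a row (code=DM, grp=QE): no match → kept, f columns NULL.
- a row (code=BQ, grp=QE): matches 2 f row(s) → 2 output row(s).
- a row (code=NU, grp=GN): no match → kept, f columns NULL.
- a row (code=CR, grp=GN): no match → kept, f columns NULL.
- a row (code=BQ, grp=GN): matches 1 f row(s) → 1 output row(s).
- a row (code=BQ, grp=GN): matches 1 f row(s) → 1 output row(s).
After projecting and ordering:
a.city | a.code | f.code | f.flight_no
Fresno | CR | NULL | NULL
Houston | BQ | BQ | 215
Irvine | BQ | BQ | 251
Irvine | BQ | BQ | NULL
Irvine | DM | NULL | NULL
Oslo | BQ | BQ | 215
Quebec | NU | NULL | NULL
NULL | CR | NULL | NULL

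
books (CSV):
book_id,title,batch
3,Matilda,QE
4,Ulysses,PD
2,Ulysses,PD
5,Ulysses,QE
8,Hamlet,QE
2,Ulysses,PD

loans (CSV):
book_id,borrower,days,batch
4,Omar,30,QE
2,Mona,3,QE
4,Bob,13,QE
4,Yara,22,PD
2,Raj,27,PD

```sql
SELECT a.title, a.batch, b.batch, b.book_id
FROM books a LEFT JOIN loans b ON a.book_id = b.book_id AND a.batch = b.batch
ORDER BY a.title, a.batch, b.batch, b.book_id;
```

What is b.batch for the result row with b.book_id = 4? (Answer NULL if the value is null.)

LEFT JOIN keeps every row from `books`; unmatched rows get NULL for `loans`'s columns.
Matching on a.book_id = b.book_id AND a.batch = b.batch.
Matched pairs: 3; unmatched a rows kept: 3.

PD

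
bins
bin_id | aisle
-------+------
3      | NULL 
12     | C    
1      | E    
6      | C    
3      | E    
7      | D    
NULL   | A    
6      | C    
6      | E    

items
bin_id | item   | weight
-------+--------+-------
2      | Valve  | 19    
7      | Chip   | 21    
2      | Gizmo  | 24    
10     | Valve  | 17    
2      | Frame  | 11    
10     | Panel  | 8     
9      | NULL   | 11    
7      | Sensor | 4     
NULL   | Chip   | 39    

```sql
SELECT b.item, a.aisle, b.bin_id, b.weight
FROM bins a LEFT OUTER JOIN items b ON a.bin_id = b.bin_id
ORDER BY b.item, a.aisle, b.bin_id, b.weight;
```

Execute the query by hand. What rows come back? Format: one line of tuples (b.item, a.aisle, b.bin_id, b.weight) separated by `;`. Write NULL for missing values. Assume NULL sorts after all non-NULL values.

(Chip, D, 7, 21); (Sensor, D, 7, 4); (NULL, A, NULL, NULL); (NULL, C, NULL, NULL); (NULL, C, NULL, NULL); (NULL, C, NULL, NULL); (NULL, E, NULL, NULL); (NULL, E, NULL, NULL); (NULL, E, NULL, NULL); (NULL, NULL, NULL, NULL)

LEFT JOIN keeps every row from `bins`; unmatched rows get NULL for `items`'s columns.
Matching on a.bin_id = b.bin_id. A NULL in a compared column never satisfies the condition.
Matched pairs: 2; unmatched a rows kept: 8.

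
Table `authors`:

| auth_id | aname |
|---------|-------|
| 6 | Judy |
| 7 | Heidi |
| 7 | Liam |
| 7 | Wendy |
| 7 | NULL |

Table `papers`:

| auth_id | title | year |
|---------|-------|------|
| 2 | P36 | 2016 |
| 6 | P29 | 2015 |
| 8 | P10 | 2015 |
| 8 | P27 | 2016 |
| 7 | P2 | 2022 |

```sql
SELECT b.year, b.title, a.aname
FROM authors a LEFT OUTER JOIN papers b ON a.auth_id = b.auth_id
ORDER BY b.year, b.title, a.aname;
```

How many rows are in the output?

LEFT JOIN keeps every row from `authors`; unmatched rows get NULL for `papers`'s columns.
Matching on a.auth_id = b.auth_id.
- auth_id=6: 1 matching b row(s), so 1 row(s) emitted.
- auth_id=7: 1 matching b row(s), so 1 row(s) emitted.
- auth_id=7: 1 matching b row(s), so 1 row(s) emitted.
- auth_id=7: 1 matching b row(s), so 1 row(s) emitted.
- auth_id=7: 1 matching b row(s), so 1 row(s) emitted.
Total: 5 rows.

5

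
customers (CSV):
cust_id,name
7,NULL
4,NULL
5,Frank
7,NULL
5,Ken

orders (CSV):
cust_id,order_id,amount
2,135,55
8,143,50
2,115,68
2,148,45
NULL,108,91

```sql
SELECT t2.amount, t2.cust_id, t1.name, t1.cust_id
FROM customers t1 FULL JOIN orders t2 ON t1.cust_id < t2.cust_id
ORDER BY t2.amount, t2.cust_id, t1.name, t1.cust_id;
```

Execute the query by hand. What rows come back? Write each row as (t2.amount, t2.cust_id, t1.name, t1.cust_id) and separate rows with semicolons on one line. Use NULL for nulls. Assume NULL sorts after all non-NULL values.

(45, 2, NULL, NULL); (50, 8, Frank, 5); (50, 8, Ken, 5); (50, 8, NULL, 4); (50, 8, NULL, 7); (50, 8, NULL, 7); (55, 2, NULL, NULL); (68, 2, NULL, NULL); (91, NULL, NULL, NULL)

FULL OUTER JOIN keeps every row from both sides; unmatched rows get NULL for the other side's columns.
Matching on t1.cust_id < t2.cust_id. A NULL in a compared column never satisfies the condition.
- t1 (cust_id=7) pairs with 1 row(s) of t2.
- t1 (cust_id=4) pairs with 1 row(s) of t2.
- t1 (cust_id=5) pairs with 1 row(s) of t2.
- t1 (cust_id=7) pairs with 1 row(s) of t2.
- t1 (cust_id=5) pairs with 1 row(s) of t2.
- 4 t2 row(s) had no t1 match → kept, t1 columns NULL.
After projecting and ordering:
t2.amount | t2.cust_id | t1.name | t1.cust_id
45 | 2 | NULL | NULL
50 | 8 | Frank | 5
50 | 8 | Ken | 5
50 | 8 | NULL | 4
50 | 8 | NULL | 7
50 | 8 | NULL | 7
55 | 2 | NULL | NULL
68 | 2 | NULL | NULL
91 | NULL | NULL | NULL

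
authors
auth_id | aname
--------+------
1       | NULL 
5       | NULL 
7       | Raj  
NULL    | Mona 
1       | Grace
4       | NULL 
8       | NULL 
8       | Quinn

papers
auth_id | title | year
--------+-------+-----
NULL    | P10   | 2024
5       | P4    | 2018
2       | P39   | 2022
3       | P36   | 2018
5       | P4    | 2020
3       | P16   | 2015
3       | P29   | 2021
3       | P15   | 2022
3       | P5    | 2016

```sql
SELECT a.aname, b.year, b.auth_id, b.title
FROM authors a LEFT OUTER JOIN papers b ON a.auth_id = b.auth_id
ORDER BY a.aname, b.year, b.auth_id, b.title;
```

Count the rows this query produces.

LEFT JOIN keeps every row from `authors`; unmatched rows get NULL for `papers`'s columns.
Matching on a.auth_id = b.auth_id. A NULL in a compared column never satisfies the condition.
Matched pairs: 2; unmatched a rows kept: 7.
Total: 2 matched + 7 padded = 9 rows.

9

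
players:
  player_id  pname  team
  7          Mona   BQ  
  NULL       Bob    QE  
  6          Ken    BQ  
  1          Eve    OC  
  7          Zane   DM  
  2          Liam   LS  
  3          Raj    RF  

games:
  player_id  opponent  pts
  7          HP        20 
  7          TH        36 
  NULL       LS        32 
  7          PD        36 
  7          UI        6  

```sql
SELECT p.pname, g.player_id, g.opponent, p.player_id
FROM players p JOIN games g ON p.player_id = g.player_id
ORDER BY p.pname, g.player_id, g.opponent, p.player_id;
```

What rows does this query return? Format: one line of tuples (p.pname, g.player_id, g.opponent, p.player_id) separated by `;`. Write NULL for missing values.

INNER JOIN keeps only pairs where the ON condition holds.
Matching on p.player_id = g.player_id. A NULL in a compared column never satisfies the condition.
- p[0] player_id=7 → 4 match(es) in g → 4 row(s).
- p[1] player_id=NULL → no match; dropped.
- p[2] player_id=6 → no match; dropped.
- p[3] player_id=1 → no match; dropped.
- p[4] player_id=7 → 4 match(es) in g → 4 row(s).
- p[5] player_id=2 → no match; dropped.
- p[6] player_id=3 → no match; dropped.
After projecting and ordering:
p.pname | g.player_id | g.opponent | p.player_id
Mona | 7 | HP | 7
Mona | 7 | PD | 7
Mona | 7 | TH | 7
Mona | 7 | UI | 7
Zane | 7 | HP | 7
Zane | 7 | PD | 7
Zane | 7 | TH | 7
Zane | 7 | UI | 7

(Mona, 7, HP, 7); (Mona, 7, PD, 7); (Mona, 7, TH, 7); (Mona, 7, UI, 7); (Zane, 7, HP, 7); (Zane, 7, PD, 7); (Zane, 7, TH, 7); (Zane, 7, UI, 7)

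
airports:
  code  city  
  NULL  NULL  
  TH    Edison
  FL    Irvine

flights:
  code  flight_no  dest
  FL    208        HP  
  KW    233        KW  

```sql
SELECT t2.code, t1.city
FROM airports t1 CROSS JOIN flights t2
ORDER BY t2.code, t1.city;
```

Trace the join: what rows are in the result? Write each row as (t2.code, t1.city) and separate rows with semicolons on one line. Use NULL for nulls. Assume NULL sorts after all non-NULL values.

(FL, Edison); (FL, Irvine); (FL, NULL); (KW, Edison); (KW, Irvine); (KW, NULL)

CROSS JOIN pairs every row of `airports` with every row of `flights`: 3 × 2 = 6 rows.
After projecting and ordering:
t2.code | t1.city
FL | Edison
FL | Irvine
FL | NULL
KW | Edison
KW | Irvine
KW | NULL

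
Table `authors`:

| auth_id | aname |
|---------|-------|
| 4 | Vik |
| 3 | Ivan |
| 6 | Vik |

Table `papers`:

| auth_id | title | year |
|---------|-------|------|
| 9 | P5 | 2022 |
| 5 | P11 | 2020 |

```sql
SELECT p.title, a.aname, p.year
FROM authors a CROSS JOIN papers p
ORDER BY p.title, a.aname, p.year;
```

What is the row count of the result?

CROSS JOIN pairs every row of `authors` with every row of `papers`: 3 × 2 = 6 rows.

6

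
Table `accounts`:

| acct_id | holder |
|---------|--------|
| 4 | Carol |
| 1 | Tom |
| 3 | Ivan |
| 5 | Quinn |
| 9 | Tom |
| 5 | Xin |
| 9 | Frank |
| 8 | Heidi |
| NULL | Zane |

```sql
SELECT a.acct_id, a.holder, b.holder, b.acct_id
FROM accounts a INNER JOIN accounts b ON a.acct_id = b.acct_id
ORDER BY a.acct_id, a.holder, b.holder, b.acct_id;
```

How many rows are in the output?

INNER JOIN keeps only pairs where the ON condition holds.
Matching on a.acct_id = b.acct_id. A NULL in a compared column never satisfies the condition.
Matched pairs: 12.
Total: 12 rows.

12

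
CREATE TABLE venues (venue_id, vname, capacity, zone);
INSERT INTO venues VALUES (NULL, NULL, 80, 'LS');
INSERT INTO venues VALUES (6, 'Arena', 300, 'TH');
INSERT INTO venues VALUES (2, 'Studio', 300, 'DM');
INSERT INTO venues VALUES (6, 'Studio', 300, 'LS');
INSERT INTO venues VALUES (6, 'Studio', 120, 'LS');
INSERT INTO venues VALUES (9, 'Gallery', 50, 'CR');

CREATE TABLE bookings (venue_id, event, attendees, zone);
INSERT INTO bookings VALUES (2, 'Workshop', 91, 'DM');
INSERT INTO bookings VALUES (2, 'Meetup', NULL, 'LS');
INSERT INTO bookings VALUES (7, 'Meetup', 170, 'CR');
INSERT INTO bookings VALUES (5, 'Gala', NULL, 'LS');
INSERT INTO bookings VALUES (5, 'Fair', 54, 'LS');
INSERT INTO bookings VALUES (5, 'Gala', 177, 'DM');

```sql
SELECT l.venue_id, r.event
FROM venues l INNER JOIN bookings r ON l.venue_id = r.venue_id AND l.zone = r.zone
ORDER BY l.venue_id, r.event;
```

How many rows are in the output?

1

INNER JOIN keeps only pairs where the ON condition holds.
Matching on l.venue_id = r.venue_id AND l.zone = r.zone. A NULL in a compared column never satisfies the condition.
- l[0] venue_id=NULL, zone=LS → no match; dropped.
- l[1] venue_id=6, zone=TH → no match; dropped.
- l[2] venue_id=2, zone=DM → 1 match(es) in r → 1 row(s).
- l[3] venue_id=6, zone=LS → no match; dropped.
- l[4] venue_id=6, zone=LS → no match; dropped.
- l[5] venue_id=9, zone=CR → no match; dropped.
Total: 1 rows.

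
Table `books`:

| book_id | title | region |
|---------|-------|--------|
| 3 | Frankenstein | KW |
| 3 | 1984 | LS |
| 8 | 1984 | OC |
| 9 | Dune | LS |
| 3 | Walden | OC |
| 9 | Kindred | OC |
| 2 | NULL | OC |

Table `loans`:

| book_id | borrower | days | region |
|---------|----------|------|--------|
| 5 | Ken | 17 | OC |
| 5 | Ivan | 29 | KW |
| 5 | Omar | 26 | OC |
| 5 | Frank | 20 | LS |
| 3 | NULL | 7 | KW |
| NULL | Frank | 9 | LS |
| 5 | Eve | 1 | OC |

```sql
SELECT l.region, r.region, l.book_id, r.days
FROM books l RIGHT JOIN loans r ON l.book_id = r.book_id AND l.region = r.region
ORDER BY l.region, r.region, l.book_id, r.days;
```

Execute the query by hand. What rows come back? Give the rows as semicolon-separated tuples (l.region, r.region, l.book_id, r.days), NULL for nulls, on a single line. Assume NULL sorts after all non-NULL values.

(KW, KW, 3, 7); (NULL, KW, NULL, 29); (NULL, LS, NULL, 9); (NULL, LS, NULL, 20); (NULL, OC, NULL, 1); (NULL, OC, NULL, 17); (NULL, OC, NULL, 26)

RIGHT JOIN keeps every row from `loans`; unmatched rows get NULL for `books`'s columns.
Matching on l.book_id = r.book_id AND l.region = r.region. A NULL in a compared column never satisfies the condition.
- book_id=3, region=KW: 1 matching r row(s), so 1 row(s) emitted.
- book_id=3, region=LS: no matching r row.
- book_id=8, region=OC: no matching r row.
- book_id=9, region=LS: no matching r row.
- book_id=3, region=OC: no matching r row.
- book_id=9, region=OC: no matching r row.
- book_id=2, region=OC: no matching r row.
- 6 row(s) from r found no l partner → padded with NULL.
After projecting and ordering:
l.region | r.region | l.book_id | r.days
KW | KW | 3 | 7
NULL | KW | NULL | 29
NULL | LS | NULL | 9
NULL | LS | NULL | 20
NULL | OC | NULL | 1
NULL | OC | NULL | 17
NULL | OC | NULL | 26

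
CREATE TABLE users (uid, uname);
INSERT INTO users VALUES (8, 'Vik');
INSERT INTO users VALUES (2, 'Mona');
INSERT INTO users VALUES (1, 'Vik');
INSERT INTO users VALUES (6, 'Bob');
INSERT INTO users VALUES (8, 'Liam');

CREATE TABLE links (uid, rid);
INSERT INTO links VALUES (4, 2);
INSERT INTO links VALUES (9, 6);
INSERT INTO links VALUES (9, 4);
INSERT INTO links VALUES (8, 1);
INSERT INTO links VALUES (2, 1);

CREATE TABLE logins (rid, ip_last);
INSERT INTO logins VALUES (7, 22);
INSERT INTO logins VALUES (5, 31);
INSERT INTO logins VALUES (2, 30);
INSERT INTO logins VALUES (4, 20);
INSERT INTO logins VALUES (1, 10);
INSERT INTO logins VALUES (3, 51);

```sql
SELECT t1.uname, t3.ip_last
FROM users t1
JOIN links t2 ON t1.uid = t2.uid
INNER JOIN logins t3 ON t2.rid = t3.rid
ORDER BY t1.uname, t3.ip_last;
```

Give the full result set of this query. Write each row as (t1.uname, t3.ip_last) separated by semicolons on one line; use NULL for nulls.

Evaluate left to right. First `users t1 INNER JOIN links t2` on uid: 3 row(s).
Then INNER JOIN `logins t3` on rid: keep only rows whose t2.rid appears in t3.

(Liam, 10); (Mona, 10); (Vik, 10)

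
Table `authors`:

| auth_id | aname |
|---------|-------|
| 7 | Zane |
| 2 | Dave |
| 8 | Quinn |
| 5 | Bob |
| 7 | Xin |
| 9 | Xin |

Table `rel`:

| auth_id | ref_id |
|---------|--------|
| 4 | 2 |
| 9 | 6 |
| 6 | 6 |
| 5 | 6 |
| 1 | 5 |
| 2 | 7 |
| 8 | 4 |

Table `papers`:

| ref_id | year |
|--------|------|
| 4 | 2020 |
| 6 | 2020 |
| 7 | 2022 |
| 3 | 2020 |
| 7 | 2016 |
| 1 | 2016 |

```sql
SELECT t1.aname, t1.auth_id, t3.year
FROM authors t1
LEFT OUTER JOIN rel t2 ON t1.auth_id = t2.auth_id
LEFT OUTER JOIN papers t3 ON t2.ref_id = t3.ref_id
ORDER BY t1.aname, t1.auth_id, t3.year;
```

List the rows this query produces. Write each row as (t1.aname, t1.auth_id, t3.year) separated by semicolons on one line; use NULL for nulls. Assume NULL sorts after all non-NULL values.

(Bob, 5, 2020); (Dave, 2, 2016); (Dave, 2, 2022); (Quinn, 8, 2020); (Xin, 7, NULL); (Xin, 9, 2020); (Zane, 7, NULL)

Step 1 — t1 LEFT JOIN t2 on auth_id → 6 row(s).
Then LEFT JOIN `papers t3` on ref_id: each of those 6 rows is kept; rows whose t2.ref_id has no match in t3 get NULL for t3's columns.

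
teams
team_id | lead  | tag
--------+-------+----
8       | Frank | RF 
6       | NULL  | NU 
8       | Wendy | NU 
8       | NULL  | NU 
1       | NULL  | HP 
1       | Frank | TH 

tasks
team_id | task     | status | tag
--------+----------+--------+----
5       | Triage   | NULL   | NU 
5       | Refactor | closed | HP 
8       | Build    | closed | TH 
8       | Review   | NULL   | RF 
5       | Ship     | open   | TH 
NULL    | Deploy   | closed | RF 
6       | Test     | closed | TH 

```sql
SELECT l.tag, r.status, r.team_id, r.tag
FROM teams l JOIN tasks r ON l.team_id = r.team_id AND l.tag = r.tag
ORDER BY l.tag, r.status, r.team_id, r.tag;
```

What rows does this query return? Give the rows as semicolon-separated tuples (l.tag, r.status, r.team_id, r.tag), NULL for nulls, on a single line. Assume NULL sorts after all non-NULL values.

(RF, NULL, 8, RF)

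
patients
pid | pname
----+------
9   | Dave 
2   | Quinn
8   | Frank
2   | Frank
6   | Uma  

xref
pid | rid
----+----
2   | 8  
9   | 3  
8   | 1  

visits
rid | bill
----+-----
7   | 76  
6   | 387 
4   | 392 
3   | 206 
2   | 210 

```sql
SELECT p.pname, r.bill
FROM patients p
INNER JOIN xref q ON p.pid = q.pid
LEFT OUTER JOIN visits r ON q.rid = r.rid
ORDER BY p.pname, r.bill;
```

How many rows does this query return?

4

Evaluate left to right. First `patients p INNER JOIN xref q` on pid: 4 row(s).
Then LEFT JOIN `visits r` on rid: each of those 4 rows is kept; rows whose q.rid has no match in r get NULL for r's columns.
Result: 4 row(s).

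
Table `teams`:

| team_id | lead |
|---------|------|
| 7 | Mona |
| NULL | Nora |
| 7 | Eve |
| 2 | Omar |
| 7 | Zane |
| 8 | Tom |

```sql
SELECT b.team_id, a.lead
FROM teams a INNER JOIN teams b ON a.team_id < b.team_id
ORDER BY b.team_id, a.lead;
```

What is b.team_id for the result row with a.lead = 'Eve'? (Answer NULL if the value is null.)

INNER JOIN keeps only pairs where the ON condition holds.
Matching on a.team_id < b.team_id. A NULL in a compared column never satisfies the condition.
Matched pairs: 7.

8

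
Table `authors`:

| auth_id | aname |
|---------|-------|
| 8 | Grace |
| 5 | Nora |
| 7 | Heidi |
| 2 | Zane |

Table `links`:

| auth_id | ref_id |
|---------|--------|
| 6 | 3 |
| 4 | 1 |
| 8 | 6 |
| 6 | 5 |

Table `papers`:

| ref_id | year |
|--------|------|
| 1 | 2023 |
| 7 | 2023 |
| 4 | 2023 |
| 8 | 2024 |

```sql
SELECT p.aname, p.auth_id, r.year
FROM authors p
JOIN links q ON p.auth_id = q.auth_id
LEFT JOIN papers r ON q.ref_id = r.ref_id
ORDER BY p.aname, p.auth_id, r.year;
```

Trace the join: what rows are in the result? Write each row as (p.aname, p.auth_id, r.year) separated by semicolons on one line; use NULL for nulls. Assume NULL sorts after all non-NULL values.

(Grace, 8, NULL)

Evaluate left to right. First `authors p INNER JOIN links q` on auth_id: 1 row(s).
Then LEFT JOIN `papers r` on ref_id: each of those 1 rows is kept; rows whose q.ref_id has no match in r get NULL for r's columns.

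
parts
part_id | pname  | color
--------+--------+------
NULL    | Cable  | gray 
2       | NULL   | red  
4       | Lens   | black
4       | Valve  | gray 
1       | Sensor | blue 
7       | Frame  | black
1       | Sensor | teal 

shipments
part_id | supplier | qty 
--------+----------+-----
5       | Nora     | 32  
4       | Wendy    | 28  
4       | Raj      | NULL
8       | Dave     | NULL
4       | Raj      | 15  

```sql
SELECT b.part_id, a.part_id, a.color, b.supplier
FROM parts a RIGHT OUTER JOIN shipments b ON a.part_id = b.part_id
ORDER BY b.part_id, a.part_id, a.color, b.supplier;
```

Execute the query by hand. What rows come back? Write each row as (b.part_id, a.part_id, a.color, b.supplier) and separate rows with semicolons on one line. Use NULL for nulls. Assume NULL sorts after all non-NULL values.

RIGHT JOIN keeps every row from `shipments`; unmatched rows get NULL for `parts`'s columns.
Matching on a.part_id = b.part_id. A NULL in a compared column never satisfies the condition.
- part_id=NULL: no matching b row.
- part_id=2: no matching b row.
- part_id=4: 3 matching b row(s), so 3 row(s) emitted.
- part_id=4: 3 matching b row(s), so 3 row(s) emitted.
- part_id=1: no matching b row.
- part_id=7: no matching b row.
- part_id=1: no matching b row.
- plus 2 unmatched b row(s), each kept with NULL a columns.
After projecting and ordering:
b.part_id | a.part_id | a.color | b.supplier
4 | 4 | black | Raj
4 | 4 | black | Raj
4 | 4 | black | Wendy
4 | 4 | gray | Raj
4 | 4 | gray | Raj
4 | 4 | gray | Wendy
5 | NULL | NULL | Nora
8 | NULL | NULL | Dave

(4, 4, black, Raj); (4, 4, black, Raj); (4, 4, black, Wendy); (4, 4, gray, Raj); (4, 4, gray, Raj); (4, 4, gray, Wendy); (5, NULL, NULL, Nora); (8, NULL, NULL, Dave)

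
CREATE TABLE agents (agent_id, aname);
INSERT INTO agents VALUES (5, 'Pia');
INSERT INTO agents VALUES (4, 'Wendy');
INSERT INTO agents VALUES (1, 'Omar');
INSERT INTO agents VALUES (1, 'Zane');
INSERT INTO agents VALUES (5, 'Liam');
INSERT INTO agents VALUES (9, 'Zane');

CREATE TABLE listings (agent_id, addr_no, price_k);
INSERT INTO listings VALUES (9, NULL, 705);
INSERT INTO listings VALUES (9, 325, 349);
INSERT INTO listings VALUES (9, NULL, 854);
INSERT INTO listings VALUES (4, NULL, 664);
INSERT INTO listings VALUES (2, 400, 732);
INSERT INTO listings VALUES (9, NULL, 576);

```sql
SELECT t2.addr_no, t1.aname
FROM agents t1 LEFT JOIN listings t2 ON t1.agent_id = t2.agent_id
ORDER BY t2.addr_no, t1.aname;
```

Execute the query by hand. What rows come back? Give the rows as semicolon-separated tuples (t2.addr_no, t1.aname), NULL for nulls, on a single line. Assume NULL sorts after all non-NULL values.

(325, Zane); (NULL, Liam); (NULL, Omar); (NULL, Pia); (NULL, Wendy); (NULL, Zane); (NULL, Zane); (NULL, Zane); (NULL, Zane)

LEFT JOIN keeps every row from `agents`; unmatched rows get NULL for `listings`'s columns.
Matching on t1.agent_id = t2.agent_id.
Matched pairs: 5; unmatched t1 rows kept: 4.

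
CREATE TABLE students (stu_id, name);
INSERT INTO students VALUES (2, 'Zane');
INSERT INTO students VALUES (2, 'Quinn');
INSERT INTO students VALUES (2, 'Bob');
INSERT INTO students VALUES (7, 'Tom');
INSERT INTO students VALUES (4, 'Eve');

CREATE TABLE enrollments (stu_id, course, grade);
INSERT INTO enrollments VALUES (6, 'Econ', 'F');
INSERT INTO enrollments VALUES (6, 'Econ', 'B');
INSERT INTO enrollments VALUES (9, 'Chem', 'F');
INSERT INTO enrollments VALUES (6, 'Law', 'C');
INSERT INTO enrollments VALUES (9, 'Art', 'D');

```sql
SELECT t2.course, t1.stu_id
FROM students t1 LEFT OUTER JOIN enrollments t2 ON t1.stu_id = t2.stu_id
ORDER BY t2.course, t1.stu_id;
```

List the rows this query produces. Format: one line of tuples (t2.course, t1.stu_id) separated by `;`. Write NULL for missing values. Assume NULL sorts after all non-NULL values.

LEFT JOIN keeps every row from `students`; unmatched rows get NULL for `enrollments`'s columns.
Matching on t1.stu_id = t2.stu_id.
- t1 row (stu_id=2): no match → kept, t2 columns NULL.
- t1 row (stu_id=2): no match → kept, t2 columns NULL.
- t1 row (stu_id=2): no match → kept, t2 columns NULL.
- t1 row (stu_id=7): no match → kept, t2 columns NULL.
- t1 row (stu_id=4): no match → kept, t2 columns NULL.
After projecting and ordering:
t2.course | t1.stu_id
NULL | 2
NULL | 2
NULL | 2
NULL | 4
NULL | 7

(NULL, 2); (NULL, 2); (NULL, 2); (NULL, 4); (NULL, 7)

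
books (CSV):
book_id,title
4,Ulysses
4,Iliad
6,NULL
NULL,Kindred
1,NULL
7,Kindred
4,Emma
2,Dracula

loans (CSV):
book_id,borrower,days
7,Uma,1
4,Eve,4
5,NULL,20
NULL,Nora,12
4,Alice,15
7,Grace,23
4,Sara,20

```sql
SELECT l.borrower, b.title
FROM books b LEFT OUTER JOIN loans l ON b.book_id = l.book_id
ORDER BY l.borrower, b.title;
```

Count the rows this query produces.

LEFT JOIN keeps every row from `books`; unmatched rows get NULL for `loans`'s columns.
Matching on b.book_id = l.book_id. A NULL in a compared column never satisfies the condition.
Matched pairs: 11; unmatched b rows kept: 4.
Total: 11 matched + 4 padded = 15 rows.

15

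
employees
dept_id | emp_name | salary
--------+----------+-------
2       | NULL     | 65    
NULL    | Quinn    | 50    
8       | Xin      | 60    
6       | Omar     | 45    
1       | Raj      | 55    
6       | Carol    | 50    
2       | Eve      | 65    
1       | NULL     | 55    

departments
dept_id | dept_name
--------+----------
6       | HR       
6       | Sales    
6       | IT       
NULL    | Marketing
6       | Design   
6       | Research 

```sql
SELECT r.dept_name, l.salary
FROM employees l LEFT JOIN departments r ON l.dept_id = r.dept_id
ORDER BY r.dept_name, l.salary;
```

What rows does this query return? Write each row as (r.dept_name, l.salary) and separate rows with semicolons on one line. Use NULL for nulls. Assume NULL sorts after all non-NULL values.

LEFT JOIN keeps every row from `employees`; unmatched rows get NULL for `departments`'s columns.
Matching on l.dept_id = r.dept_id. A NULL in a compared column never satisfies the condition.
Matched pairs: 10; unmatched l rows kept: 6.

(Design, 45); (Design, 50); (HR, 45); (HR, 50); (IT, 45); (IT, 50); (Research, 45); (Research, 50); (Sales, 45); (Sales, 50); (NULL, 50); (NULL, 55); (NULL, 55); (NULL, 60); (NULL, 65); (NULL, 65)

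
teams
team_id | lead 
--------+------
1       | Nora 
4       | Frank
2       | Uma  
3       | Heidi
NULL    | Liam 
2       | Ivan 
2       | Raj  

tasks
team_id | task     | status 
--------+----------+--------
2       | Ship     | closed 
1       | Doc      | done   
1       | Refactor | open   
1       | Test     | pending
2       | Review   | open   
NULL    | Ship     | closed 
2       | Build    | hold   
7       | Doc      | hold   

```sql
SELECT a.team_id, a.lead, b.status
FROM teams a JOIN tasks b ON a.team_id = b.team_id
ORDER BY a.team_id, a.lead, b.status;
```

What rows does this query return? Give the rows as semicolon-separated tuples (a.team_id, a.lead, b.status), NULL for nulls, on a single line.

(1, Nora, done); (1, Nora, open); (1, Nora, pending); (2, Ivan, closed); (2, Ivan, hold); (2, Ivan, open); (2, Raj, closed); (2, Raj, hold); (2, Raj, open); (2, Uma, closed); (2, Uma, hold); (2, Uma, open)

INNER JOIN keeps only pairs where the ON condition holds.
Matching on a.team_id = b.team_id. A NULL in a compared column never satisfies the condition.
- a row (team_id=1): matches 3 b row(s) → 3 output row(s).
- a row (team_id=4): no match → dropped.
- a row (team_id=2): matches 3 b row(s) → 3 output row(s).
- a row (team_id=3): no match → dropped.
- a row (team_id=NULL): no match → dropped.
- a row (team_id=2): matches 3 b row(s) → 3 output row(s).
- a row (team_id=2): matches 3 b row(s) → 3 output row(s).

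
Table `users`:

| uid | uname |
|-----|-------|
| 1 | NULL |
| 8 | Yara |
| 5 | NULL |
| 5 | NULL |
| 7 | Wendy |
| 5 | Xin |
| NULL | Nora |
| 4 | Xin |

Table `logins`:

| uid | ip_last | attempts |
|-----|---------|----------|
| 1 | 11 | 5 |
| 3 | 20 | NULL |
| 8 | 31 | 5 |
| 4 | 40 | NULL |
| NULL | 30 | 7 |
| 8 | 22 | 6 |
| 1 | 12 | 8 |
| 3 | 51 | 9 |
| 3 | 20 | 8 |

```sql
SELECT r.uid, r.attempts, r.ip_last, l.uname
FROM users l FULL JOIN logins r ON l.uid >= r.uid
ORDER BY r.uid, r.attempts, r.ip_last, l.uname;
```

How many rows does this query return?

42

FULL OUTER JOIN keeps every row from both sides; unmatched rows get NULL for the other side's columns.
Matching on l.uid >= r.uid. A NULL in a compared column never satisfies the condition.
Matched pairs: 40; unmatched l rows kept: 1; unmatched r rows kept: 1.
Total: 40 matched + 2 padded = 42 rows.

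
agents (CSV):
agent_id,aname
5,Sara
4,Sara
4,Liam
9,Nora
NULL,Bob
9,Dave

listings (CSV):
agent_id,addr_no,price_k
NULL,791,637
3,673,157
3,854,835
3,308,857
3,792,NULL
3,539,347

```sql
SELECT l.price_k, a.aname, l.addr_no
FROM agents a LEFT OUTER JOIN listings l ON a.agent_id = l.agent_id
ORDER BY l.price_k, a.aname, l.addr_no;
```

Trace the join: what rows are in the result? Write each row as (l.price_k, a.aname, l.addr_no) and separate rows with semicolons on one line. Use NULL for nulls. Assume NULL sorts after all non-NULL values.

LEFT JOIN keeps every row from `agents`; unmatched rows get NULL for `listings`'s columns.
Matching on a.agent_id = l.agent_id. A NULL in a compared column never satisfies the condition.
- a row (agent_id=5): no match → kept, l columns NULL.
- a row (agent_id=4): no match → kept, l columns NULL.
- a row (agent_id=4): no match → kept, l columns NULL.
- a row (agent_id=9): no match → kept, l columns NULL.
- a row (agent_id=NULL): no match → kept, l columns NULL.
- a row (agent_id=9): no match → kept, l columns NULL.
After projecting and ordering:
l.price_k | a.aname | l.addr_no
NULL | Bob | NULL
NULL | Dave | NULL
NULL | Liam | NULL
NULL | Nora | NULL
NULL | Sara | NULL
NULL | Sara | NULL

(NULL, Bob, NULL); (NULL, Dave, NULL); (NULL, Liam, NULL); (NULL, Nora, NULL); (NULL, Sara, NULL); (NULL, Sara, NULL)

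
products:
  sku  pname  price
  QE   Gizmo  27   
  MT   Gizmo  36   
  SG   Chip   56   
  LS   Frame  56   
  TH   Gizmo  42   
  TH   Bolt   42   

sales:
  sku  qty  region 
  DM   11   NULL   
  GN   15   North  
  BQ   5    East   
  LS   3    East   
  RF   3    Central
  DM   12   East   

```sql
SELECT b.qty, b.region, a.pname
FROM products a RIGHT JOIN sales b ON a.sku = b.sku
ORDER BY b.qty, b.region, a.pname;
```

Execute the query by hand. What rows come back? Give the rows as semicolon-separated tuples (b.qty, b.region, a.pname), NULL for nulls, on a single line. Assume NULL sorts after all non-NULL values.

(3, Central, NULL); (3, East, Frame); (5, East, NULL); (11, NULL, NULL); (12, East, NULL); (15, North, NULL)

RIGHT JOIN keeps every row from `sales`; unmatched rows get NULL for `products`'s columns.
Matching on a.sku = b.sku.
- a row (sku=QE): no match.
- a row (sku=MT): no match.
- a row (sku=SG): no match.
- a row (sku=LS): matches 1 b row(s) → 1 output row(s).
- a row (sku=TH): no match.
- a row (sku=TH): no match.
- 5 row(s) from b found no a partner → padded with NULL.
After projecting and ordering:
b.qty | b.region | a.pname
3 | Central | NULL
3 | East | Frame
5 | East | NULL
11 | NULL | NULL
12 | East | NULL
15 | North | NULL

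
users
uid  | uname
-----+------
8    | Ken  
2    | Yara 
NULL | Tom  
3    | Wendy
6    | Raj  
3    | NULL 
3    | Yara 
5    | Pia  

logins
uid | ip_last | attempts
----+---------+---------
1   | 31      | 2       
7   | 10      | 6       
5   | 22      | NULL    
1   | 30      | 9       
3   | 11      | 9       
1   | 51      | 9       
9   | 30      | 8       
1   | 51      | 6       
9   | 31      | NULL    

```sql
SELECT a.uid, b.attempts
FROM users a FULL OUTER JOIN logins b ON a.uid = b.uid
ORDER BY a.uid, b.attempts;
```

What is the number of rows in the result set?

15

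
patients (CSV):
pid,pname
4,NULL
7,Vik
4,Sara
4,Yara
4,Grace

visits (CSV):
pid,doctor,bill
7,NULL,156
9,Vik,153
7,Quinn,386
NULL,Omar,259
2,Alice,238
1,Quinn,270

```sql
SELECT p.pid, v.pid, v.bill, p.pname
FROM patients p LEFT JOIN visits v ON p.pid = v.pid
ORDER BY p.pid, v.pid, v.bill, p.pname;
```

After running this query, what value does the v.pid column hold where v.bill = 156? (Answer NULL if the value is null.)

LEFT JOIN keeps every row from `patients`; unmatched rows get NULL for `visits`'s columns.
Matching on p.pid = v.pid. A NULL in a compared column never satisfies the condition.
- pid=4: no v row matches, row kept with v columns NULL.
- pid=7: 2 matching v row(s), so 2 row(s) emitted.
- pid=4: no v row matches, row kept with v columns NULL.
- pid=4: no v row matches, row kept with v columns NULL.
- pid=4: no v row matches, row kept with v columns NULL.

7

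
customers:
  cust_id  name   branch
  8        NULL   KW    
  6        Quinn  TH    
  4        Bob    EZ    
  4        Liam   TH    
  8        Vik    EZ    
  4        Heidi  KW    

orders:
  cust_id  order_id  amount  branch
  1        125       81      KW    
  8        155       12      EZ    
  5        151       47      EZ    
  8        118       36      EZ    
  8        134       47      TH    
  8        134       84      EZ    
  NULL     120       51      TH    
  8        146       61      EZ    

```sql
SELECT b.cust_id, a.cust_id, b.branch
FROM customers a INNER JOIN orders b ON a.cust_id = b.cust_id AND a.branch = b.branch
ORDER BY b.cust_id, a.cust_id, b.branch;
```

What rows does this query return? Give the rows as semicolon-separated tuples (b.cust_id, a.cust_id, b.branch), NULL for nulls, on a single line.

(8, 8, EZ); (8, 8, EZ); (8, 8, EZ); (8, 8, EZ)

INNER JOIN keeps only pairs where the ON condition holds.
Matching on a.cust_id = b.cust_id AND a.branch = b.branch. A NULL in a compared column never satisfies the condition.
Matched pairs: 4.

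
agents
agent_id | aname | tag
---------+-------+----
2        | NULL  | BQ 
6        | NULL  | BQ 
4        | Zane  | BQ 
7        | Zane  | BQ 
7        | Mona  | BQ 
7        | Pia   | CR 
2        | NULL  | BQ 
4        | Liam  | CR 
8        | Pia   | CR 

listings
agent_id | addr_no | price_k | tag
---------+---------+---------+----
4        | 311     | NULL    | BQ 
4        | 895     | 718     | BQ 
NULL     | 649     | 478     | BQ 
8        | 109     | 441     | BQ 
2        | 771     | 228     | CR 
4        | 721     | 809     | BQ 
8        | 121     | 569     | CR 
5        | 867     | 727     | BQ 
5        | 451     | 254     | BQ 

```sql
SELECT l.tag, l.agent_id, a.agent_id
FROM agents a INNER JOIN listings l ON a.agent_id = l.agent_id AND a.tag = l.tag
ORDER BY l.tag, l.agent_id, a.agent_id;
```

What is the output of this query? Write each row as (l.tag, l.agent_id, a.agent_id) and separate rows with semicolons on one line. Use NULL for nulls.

(BQ, 4, 4); (BQ, 4, 4); (BQ, 4, 4); (CR, 8, 8)

INNER JOIN keeps only pairs where the ON condition holds.
Matching on a.agent_id = l.agent_id AND a.tag = l.tag. A NULL in a compared column never satisfies the condition.
Matched pairs: 4.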